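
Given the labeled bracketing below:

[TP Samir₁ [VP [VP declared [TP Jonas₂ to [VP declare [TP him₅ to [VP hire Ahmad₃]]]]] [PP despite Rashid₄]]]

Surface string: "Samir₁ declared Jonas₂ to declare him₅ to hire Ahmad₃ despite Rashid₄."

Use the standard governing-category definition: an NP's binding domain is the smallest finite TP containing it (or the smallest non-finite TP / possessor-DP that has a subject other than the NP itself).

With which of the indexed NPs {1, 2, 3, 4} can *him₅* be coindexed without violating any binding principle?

{1, 4}

*him* is a pronoun, so Principle B applies: it must be free in its binding domain.
Binding domain of *him₅*: the embedded TP, whose subject is Jonas₂.
*Samir₁* c-commands the pronoun but from outside its binding domain, and is not c-commanded by it → coindexation permitted.
*Jonas₂* c-commands the pronoun within its binding domain → coindexation would violate Principle B.
*Ahmad₃*: the pronoun c-commands this R-expression → coindexation would violate Principle C on *Ahmad₃*.
*Rashid₄* and the pronoun do not c-command one another → neither Principle B nor Principle C is at stake; coindexation permitted.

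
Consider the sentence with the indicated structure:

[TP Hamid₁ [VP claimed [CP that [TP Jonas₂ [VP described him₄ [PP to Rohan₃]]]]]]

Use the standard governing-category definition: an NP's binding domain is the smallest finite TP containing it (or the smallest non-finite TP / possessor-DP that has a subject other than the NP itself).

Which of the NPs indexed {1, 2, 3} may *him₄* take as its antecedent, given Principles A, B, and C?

*him* is a pronoun, so Principle B applies: it must be free in its binding domain.
Binding domain of *him₄*: the embedded TP, whose subject is Jonas₂.
*Hamid₁* c-commands the pronoun but from outside its binding domain, and is not c-commanded by it → coindexation permitted.
*Jonas₂* c-commands the pronoun within its binding domain → coindexation would violate Principle B.
*Rohan₃*: the pronoun c-commands this R-expression → coindexation would violate Principle C on *Rohan₃*.

{1}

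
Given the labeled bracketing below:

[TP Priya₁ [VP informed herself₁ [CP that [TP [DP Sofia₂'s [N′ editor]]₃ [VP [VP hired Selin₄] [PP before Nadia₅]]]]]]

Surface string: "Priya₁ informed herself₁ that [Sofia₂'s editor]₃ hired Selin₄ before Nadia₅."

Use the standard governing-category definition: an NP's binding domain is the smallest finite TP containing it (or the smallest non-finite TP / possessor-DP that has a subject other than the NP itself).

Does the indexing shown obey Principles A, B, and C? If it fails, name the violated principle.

The two coindexed NPs are *Priya₁* and *herself₁*.
*herself₁* is an anaphor; its binding domain is the matrix TP, whose subject is Priya₁. *Priya₁* c-commands it within that domain and shares its index, so Principle A is satisfied.
*Priya₁* is an R-expression; *herself₁* does not c-command it, and no other NP shares its index, so Principle C is satisfied.
All principles are respected.

grammatical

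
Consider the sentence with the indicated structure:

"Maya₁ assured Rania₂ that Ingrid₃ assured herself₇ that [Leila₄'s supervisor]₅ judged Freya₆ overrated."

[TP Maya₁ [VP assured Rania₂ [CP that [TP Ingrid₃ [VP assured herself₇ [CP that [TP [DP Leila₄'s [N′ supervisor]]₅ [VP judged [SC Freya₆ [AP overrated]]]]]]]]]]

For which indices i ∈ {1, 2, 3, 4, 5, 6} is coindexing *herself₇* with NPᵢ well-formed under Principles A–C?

{3}

*herself* is an anaphor, so Principle A applies: it must be bound in its binding domain.
Binding domain of *herself₇*: the embedded TP, whose subject is Ingrid₃.
*Maya₁* c-commands the anaphor but is outside its binding domain → cannot satisfy Principle A.
*Rania₂* c-commands the anaphor but is outside its binding domain → cannot satisfy Principle A.
*Ingrid₃* c-commands the anaphor within its binding domain → licit binder.
*Leila₄* does not c-command the anaphor → cannot bind it.
*[Leila₄'s supervisor]₅* does not c-command the anaphor → cannot bind it.
*Freya₆* does not c-command the anaphor → cannot bind it.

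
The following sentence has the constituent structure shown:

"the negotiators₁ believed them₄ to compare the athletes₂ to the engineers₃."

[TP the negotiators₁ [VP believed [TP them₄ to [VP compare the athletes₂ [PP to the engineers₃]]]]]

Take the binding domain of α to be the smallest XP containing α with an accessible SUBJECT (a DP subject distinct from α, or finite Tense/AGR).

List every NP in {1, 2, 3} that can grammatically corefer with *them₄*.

none

*them* is a pronoun, so Principle B applies: it must be free in its binding domain.
Binding domain of *them₄*: the matrix TP, whose subject is the negotiators₁.
*the negotiators₁* c-commands the pronoun within its binding domain → coindexation would violate Principle B.
*the athletes₂*: the pronoun c-commands this R-expression → coindexation would violate Principle C on *the athletes₂*.
*the engineers₃*: the pronoun c-commands this R-expression → coindexation would violate Principle C on *the engineers₃*.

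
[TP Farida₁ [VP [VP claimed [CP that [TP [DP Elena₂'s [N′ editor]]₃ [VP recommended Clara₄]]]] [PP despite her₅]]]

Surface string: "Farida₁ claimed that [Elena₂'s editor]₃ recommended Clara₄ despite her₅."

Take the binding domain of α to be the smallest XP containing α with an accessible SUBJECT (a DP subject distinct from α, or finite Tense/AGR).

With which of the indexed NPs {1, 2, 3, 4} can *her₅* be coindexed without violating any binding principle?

*her* is a pronoun, so Principle B applies: it must be free in its binding domain.
Binding domain of *her₅*: the matrix TP, whose subject is Farida₁.
*Farida₁* c-commands the pronoun within its binding domain → coindexation would violate Principle B.
*Elena₂* and the pronoun do not c-command one another → neither Principle B nor Principle C is at stake; coindexation permitted.
*[Elena₂'s editor]₃* and the pronoun do not c-command one another → neither Principle B nor Principle C is at stake; coindexation permitted.
*Clara₄* and the pronoun do not c-command one another → neither Principle B nor Principle C is at stake; coindexation permitted.

{2, 3, 4}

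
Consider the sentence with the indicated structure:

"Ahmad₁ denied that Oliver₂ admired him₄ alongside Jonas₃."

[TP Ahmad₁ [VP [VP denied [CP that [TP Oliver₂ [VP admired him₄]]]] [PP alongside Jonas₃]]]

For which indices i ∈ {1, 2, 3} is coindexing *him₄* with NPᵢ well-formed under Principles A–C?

{1, 3}

*him* is a pronoun, so Principle B applies: it must be free in its binding domain.
Binding domain of *him₄*: the embedded TP, whose subject is Oliver₂.
*Ahmad₁* c-commands the pronoun but from outside its binding domain, and is not c-commanded by it → coindexation permitted.
*Oliver₂* c-commands the pronoun within its binding domain → coindexation would violate Principle B.
*Jonas₃* and the pronoun do not c-command one another → neither Principle B nor Principle C is at stake; coindexation permitted.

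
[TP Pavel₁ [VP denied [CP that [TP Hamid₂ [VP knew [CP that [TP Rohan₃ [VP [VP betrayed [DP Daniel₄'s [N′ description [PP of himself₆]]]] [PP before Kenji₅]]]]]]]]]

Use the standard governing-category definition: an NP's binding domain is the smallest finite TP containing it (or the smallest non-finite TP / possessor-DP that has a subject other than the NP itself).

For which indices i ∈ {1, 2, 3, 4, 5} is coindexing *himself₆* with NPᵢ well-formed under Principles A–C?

*himself* is an anaphor, so Principle A applies: it must be bound in its binding domain.
Binding domain of *himself₆*: the possessed DP, whose subject is Daniel₄.
*Pavel₁* c-commands the anaphor but is outside its binding domain → cannot satisfy Principle A.
*Hamid₂* c-commands the anaphor but is outside its binding domain → cannot satisfy Principle A.
*Rohan₃* c-commands the anaphor but is outside its binding domain → cannot satisfy Principle A.
*Daniel₄* c-commands the anaphor within its binding domain → licit binder.
*Kenji₅* does not c-command the anaphor → cannot bind it.

{4}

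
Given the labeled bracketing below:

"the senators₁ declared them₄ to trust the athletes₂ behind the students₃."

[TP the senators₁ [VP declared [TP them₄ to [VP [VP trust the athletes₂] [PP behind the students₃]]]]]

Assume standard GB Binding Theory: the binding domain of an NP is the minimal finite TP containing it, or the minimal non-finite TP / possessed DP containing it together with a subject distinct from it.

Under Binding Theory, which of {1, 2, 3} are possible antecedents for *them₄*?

none

*them* is a pronoun, so Principle B applies: it must be free in its binding domain.
Binding domain of *them₄*: the matrix TP, whose subject is the senators₁.
*the senators₁* c-commands the pronoun within its binding domain → coindexation would violate Principle B.
*the athletes₂*: the pronoun c-commands this R-expression → coindexation would violate Principle C on *the athletes₂*.
*the students₃*: the pronoun c-commands this R-expression → coindexation would violate Principle C on *the students₃*.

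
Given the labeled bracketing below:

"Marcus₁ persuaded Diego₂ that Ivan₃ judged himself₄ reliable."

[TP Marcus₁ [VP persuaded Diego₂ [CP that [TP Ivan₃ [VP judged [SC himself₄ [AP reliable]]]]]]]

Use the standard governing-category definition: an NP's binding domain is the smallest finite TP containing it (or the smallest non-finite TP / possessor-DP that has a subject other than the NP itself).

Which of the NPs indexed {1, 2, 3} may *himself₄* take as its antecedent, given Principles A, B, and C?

*himself* is an anaphor, so Principle A applies: it must be bound in its binding domain.
Binding domain of *himself₄*: the embedded TP, whose subject is Ivan₃.
*Marcus₁* c-commands the anaphor but is outside its binding domain → cannot satisfy Principle A.
*Diego₂* c-commands the anaphor but is outside its binding domain → cannot satisfy Principle A.
*Ivan₃* c-commands the anaphor within its binding domain → licit binder.

{3}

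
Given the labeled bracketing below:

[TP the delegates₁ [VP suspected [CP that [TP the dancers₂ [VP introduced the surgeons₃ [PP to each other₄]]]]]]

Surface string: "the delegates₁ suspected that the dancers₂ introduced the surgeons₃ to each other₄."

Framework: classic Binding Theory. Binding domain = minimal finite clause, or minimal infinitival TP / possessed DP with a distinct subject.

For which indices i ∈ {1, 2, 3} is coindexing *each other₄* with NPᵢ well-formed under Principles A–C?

*each other* is an anaphor, so Principle A applies: it must be bound in its binding domain.
Binding domain of *each other₄*: the embedded TP, whose subject is the dancers₂.
*the delegates₁* c-commands the anaphor but is outside its binding domain → cannot satisfy Principle A.
*the dancers₂* c-commands the anaphor within its binding domain → licit binder.
*the surgeons₃* c-commands the anaphor within its binding domain → licit binder.

{2, 3}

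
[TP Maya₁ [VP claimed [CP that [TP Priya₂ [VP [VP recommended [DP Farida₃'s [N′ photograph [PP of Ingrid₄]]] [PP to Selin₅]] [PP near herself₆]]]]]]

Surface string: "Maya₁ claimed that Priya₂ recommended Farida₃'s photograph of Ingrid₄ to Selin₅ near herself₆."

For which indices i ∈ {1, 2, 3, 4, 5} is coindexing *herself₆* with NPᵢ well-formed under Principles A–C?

{2}

*herself* is an anaphor, so Principle A applies: it must be bound in its binding domain.
Binding domain of *herself₆*: the embedded TP, whose subject is Priya₂.
*Maya₁* c-commands the anaphor but is outside its binding domain → cannot satisfy Principle A.
*Priya₂* c-commands the anaphor within its binding domain → licit binder.
*Farida₃* does not c-command the anaphor → cannot bind it.
*Ingrid₄* does not c-command the anaphor → cannot bind it.
*Selin₅* does not c-command the anaphor → cannot bind it.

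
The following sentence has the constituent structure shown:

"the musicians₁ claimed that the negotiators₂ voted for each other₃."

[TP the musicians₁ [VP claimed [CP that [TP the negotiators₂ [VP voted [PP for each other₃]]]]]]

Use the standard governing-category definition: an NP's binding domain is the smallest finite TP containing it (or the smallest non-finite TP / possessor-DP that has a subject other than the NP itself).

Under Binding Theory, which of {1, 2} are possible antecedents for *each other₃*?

{2}

*each other* is an anaphor, so Principle A applies: it must be bound in its binding domain.
Binding domain of *each other₃*: the embedded TP, whose subject is the negotiators₂.
*the musicians₁* c-commands the anaphor but is outside its binding domain → cannot satisfy Principle A.
*the negotiators₂* c-commands the anaphor within its binding domain → licit binder.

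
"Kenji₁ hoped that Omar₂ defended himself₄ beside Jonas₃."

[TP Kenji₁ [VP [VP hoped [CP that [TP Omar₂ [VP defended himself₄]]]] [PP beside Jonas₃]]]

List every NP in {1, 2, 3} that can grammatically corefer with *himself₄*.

{2}

*himself* is an anaphor, so Principle A applies: it must be bound in its binding domain.
Binding domain of *himself₄*: the embedded TP, whose subject is Omar₂.
*Kenji₁* c-commands the anaphor but is outside its binding domain → cannot satisfy Principle A.
*Omar₂* c-commands the anaphor within its binding domain → licit binder.
*Jonas₃* does not c-command the anaphor → cannot bind it.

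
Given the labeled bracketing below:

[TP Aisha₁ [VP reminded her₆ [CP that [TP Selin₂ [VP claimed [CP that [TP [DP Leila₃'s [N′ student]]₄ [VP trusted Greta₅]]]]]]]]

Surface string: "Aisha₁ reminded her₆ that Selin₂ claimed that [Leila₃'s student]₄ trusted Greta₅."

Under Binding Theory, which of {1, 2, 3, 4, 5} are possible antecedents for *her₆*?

*her* is a pronoun, so Principle B applies: it must be free in its binding domain.
Binding domain of *her₆*: the matrix TP, whose subject is Aisha₁.
*Aisha₁* c-commands the pronoun within its binding domain → coindexation would violate Principle B.
*Selin₂*: the pronoun c-commands this R-expression → coindexation would violate Principle C on *Selin₂*.
*Leila₃*: the pronoun c-commands this R-expression → coindexation would violate Principle C on *Leila₃*.
*[Leila₃'s student]₄*: the pronoun c-commands this R-expression → coindexation would violate Principle C on *[Leila₃'s student]₄*.
*Greta₅*: the pronoun c-commands this R-expression → coindexation would violate Principle C on *Greta₅*.

none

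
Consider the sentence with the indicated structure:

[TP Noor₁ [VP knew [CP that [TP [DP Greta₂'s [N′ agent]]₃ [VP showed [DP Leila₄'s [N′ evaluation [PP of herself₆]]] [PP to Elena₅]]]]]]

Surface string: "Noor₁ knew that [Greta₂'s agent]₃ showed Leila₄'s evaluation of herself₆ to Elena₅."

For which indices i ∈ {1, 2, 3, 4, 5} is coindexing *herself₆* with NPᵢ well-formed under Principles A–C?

*herself* is an anaphor, so Principle A applies: it must be bound in its binding domain.
Binding domain of *herself₆*: the possessed DP, whose subject is Leila₄.
*Noor₁* c-commands the anaphor but is outside its binding domain → cannot satisfy Principle A.
*Greta₂* does not c-command the anaphor → cannot bind it.
*[Greta₂'s agent]₃* c-commands the anaphor but is outside its binding domain → cannot satisfy Principle A.
*Leila₄* c-commands the anaphor within its binding domain → licit binder.
*Elena₅* does not c-command the anaphor → cannot bind it.

{4}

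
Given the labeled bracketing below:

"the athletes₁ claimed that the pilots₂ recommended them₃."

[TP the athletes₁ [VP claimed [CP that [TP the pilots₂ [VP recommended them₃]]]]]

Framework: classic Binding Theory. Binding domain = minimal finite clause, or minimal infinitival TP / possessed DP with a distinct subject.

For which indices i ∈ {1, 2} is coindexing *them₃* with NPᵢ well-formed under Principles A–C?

{1}

*them* is a pronoun, so Principle B applies: it must be free in its binding domain.
Binding domain of *them₃*: the embedded TP, whose subject is the pilots₂.
*the athletes₁* c-commands the pronoun but from outside its binding domain, and is not c-commanded by it → coindexation permitted.
*the pilots₂* c-commands the pronoun within its binding domain → coindexation would violate Principle B.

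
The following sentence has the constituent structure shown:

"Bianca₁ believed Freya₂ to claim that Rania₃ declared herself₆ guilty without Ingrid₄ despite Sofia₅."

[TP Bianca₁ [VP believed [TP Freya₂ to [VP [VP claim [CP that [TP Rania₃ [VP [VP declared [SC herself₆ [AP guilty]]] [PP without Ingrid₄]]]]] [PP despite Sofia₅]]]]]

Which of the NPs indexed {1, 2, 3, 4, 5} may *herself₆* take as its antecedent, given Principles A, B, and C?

{3}

*herself* is an anaphor, so Principle A applies: it must be bound in its binding domain.
Binding domain of *herself₆*: the embedded TP, whose subject is Rania₃.
*Bianca₁* c-commands the anaphor but is outside its binding domain → cannot satisfy Principle A.
*Freya₂* c-commands the anaphor but is outside its binding domain → cannot satisfy Principle A.
*Rania₃* c-commands the anaphor within its binding domain → licit binder.
*Ingrid₄* does not c-command the anaphor → cannot bind it.
*Sofia₅* does not c-command the anaphor → cannot bind it.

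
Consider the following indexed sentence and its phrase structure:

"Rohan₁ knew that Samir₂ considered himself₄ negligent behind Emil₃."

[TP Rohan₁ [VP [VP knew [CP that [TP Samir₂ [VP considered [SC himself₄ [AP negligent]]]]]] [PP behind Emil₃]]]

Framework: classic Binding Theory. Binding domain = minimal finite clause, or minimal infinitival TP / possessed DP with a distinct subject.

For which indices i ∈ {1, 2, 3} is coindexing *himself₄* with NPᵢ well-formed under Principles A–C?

{2}

*himself* is an anaphor, so Principle A applies: it must be bound in its binding domain.
Binding domain of *himself₄*: the embedded TP, whose subject is Samir₂.
*Rohan₁* c-commands the anaphor but is outside its binding domain → cannot satisfy Principle A.
*Samir₂* c-commands the anaphor within its binding domain → licit binder.
*Emil₃* does not c-command the anaphor → cannot bind it.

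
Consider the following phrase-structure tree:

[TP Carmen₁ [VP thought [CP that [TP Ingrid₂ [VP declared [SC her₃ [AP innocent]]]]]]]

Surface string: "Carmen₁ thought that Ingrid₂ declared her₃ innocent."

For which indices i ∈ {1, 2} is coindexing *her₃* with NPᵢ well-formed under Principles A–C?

*her* is a pronoun, so Principle B applies: it must be free in its binding domain.
Binding domain of *her₃*: the embedded TP, whose subject is Ingrid₂.
*Carmen₁* c-commands the pronoun but from outside its binding domain, and is not c-commanded by it → coindexation permitted.
*Ingrid₂* c-commands the pronoun within its binding domain → coindexation would violate Principle B.

{1}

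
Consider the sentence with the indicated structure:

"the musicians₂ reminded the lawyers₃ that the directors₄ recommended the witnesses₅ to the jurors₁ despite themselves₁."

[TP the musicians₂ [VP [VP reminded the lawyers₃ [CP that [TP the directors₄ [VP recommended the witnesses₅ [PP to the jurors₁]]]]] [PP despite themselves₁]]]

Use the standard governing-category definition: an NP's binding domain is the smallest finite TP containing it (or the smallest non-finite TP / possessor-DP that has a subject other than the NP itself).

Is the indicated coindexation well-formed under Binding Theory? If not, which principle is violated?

The two coindexed NPs are *the jurors₁* and *themselves₁*.
*themselves₁* is an anaphor. Principle A requires it to be bound within its binding domain — the matrix TP, whose subject is the musicians₂.
Within that domain it is c-commanded by *the musicians₂*, which does not share its index.
*the jurors₁* does not c-command the anaphor at all.
The anaphor is unbound in its domain → Principle A violation.

Principle A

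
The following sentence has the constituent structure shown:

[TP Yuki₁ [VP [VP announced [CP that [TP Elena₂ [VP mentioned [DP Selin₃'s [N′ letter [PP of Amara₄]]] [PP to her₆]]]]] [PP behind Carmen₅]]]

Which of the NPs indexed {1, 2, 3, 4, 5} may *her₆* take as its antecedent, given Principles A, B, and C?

{1, 3, 4, 5}

*her* is a pronoun, so Principle B applies: it must be free in its binding domain.
Binding domain of *her₆*: the embedded TP, whose subject is Elena₂.
*Yuki₁* c-commands the pronoun but from outside its binding domain, and is not c-commanded by it → coindexation permitted.
*Elena₂* c-commands the pronoun within its binding domain → coindexation would violate Principle B.
*Selin₃* and the pronoun do not c-command one another → neither Principle B nor Principle C is at stake; coindexation permitted.
*Amara₄* and the pronoun do not c-command one another → neither Principle B nor Principle C is at stake; coindexation permitted.
*Carmen₅* and the pronoun do not c-command one another → neither Principle B nor Principle C is at stake; coindexation permitted.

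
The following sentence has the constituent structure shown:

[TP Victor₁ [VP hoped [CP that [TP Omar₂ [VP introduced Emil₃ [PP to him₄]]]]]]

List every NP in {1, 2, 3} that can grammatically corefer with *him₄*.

{1}

*him* is a pronoun, so Principle B applies: it must be free in its binding domain.
Binding domain of *him₄*: the embedded TP, whose subject is Omar₂.
*Victor₁* c-commands the pronoun but from outside its binding domain, and is not c-commanded by it → coindexation permitted.
*Omar₂* c-commands the pronoun within its binding domain → coindexation would violate Principle B.
*Emil₃* c-commands the pronoun within its binding domain → coindexation would violate Principle B.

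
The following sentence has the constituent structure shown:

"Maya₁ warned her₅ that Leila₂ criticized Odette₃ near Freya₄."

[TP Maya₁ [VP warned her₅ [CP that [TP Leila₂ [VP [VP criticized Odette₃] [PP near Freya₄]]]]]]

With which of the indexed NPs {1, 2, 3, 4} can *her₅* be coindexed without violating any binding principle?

none

*her* is a pronoun, so Principle B applies: it must be free in its binding domain.
Binding domain of *her₅*: the matrix TP, whose subject is Maya₁.
*Maya₁* c-commands the pronoun within its binding domain → coindexation would violate Principle B.
*Leila₂*: the pronoun c-commands this R-expression → coindexation would violate Principle C on *Leila₂*.
*Odette₃*: the pronoun c-commands this R-expression → coindexation would violate Principle C on *Odette₃*.
*Freya₄*: the pronoun c-commands this R-expression → coindexation would violate Principle C on *Freya₄*.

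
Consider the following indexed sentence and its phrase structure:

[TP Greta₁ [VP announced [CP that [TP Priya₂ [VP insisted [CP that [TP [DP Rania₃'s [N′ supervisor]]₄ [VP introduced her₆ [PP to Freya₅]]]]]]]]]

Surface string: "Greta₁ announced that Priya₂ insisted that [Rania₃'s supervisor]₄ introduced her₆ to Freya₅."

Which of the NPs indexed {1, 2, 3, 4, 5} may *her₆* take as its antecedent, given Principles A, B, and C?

{1, 2, 3}

*her* is a pronoun, so Principle B applies: it must be free in its binding domain.
Binding domain of *her₆*: the embedded TP, whose subject is [Rania₃'s supervisor]₄.
*Greta₁* c-commands the pronoun but from outside its binding domain, and is not c-commanded by it → coindexation permitted.
*Priya₂* c-commands the pronoun but from outside its binding domain, and is not c-commanded by it → coindexation permitted.
*Rania₃* and the pronoun do not c-command one another → neither Principle B nor Principle C is at stake; coindexation permitted.
*[Rania₃'s supervisor]₄* c-commands the pronoun within its binding domain → coindexation would violate Principle B.
*Freya₅*: the pronoun c-commands this R-expression → coindexation would violate Principle C on *Freya₅*.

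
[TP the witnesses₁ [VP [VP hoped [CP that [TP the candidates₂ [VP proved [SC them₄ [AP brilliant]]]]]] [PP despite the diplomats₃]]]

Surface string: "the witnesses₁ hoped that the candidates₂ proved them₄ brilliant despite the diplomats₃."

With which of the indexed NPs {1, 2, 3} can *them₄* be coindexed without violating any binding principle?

{1, 3}

*them* is a pronoun, so Principle B applies: it must be free in its binding domain.
Binding domain of *them₄*: the embedded TP, whose subject is the candidates₂.
*the witnesses₁* c-commands the pronoun but from outside its binding domain, and is not c-commanded by it → coindexation permitted.
*the candidates₂* c-commands the pronoun within its binding domain → coindexation would violate Principle B.
*the diplomats₃* and the pronoun do not c-command one another → neither Principle B nor Principle C is at stake; coindexation permitted.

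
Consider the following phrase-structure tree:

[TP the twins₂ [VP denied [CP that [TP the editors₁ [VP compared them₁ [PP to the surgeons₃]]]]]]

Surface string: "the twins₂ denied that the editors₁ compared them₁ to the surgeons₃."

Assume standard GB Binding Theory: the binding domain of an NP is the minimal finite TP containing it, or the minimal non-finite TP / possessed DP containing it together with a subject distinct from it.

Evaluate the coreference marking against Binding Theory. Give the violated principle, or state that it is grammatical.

The two coindexed NPs are *the editors₁* and *them₁*.
*them₁* is a pronoun. Its binding domain is the embedded TP, whose subject is the editors₁.
*the editors₁* c-commands it within that domain and carries the same index.
The pronoun is locally bound → Principle B violation.

Principle B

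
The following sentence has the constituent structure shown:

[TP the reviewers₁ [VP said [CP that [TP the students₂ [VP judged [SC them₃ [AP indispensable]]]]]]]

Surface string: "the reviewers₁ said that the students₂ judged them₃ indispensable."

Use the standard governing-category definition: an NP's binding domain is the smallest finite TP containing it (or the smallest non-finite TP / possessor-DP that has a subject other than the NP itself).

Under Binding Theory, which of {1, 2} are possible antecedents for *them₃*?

*them* is a pronoun, so Principle B applies: it must be free in its binding domain.
Binding domain of *them₃*: the embedded TP, whose subject is the students₂.
*the reviewers₁* c-commands the pronoun but from outside its binding domain, and is not c-commanded by it → coindexation permitted.
*the students₂* c-commands the pronoun within its binding domain → coindexation would violate Principle B.

{1}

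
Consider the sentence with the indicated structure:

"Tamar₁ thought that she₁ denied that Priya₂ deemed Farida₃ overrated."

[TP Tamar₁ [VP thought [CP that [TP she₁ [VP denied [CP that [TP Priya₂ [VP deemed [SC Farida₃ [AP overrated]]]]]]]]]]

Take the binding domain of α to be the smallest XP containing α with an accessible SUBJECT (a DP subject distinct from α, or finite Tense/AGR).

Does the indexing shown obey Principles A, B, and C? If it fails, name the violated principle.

The two coindexed NPs are *Tamar₁* and *she₁*.
*she₁* is a pronoun; nothing c-commands it within its binding domain (the embedded TP.), so Principle B holds trivially.
*Tamar₁* is an R-expression; *she₁* does not c-command it, and no other NP shares its index, so Principle C is satisfied.
All principles are respected.

grammatical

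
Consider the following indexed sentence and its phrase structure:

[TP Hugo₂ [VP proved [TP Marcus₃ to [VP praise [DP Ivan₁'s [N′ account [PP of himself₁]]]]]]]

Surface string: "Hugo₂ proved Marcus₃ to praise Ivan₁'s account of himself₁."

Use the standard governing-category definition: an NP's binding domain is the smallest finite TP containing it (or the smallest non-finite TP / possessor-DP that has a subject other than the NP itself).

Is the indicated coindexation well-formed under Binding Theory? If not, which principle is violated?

grammatical

The two coindexed NPs are *Ivan₁* and *himself₁*.
*himself₁* is an anaphor; its binding domain is the possessed DP, whose subject is Ivan₁. *Ivan₁* c-commands it within that domain and shares its index, so Principle A is satisfied.
*Ivan₁* is an R-expression; *himself₁* does not c-command it, and no other NP shares its index, so Principle C is satisfied.
All principles are respected.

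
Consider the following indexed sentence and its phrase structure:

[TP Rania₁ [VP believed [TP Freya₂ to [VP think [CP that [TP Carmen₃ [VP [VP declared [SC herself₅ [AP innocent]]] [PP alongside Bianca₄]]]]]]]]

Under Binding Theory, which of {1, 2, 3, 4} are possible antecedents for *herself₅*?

{3}

*herself* is an anaphor, so Principle A applies: it must be bound in its binding domain.
Binding domain of *herself₅*: the embedded TP, whose subject is Carmen₃.
*Rania₁* c-commands the anaphor but is outside its binding domain → cannot satisfy Principle A.
*Freya₂* c-commands the anaphor but is outside its binding domain → cannot satisfy Principle A.
*Carmen₃* c-commands the anaphor within its binding domain → licit binder.
*Bianca₄* does not c-command the anaphor → cannot bind it.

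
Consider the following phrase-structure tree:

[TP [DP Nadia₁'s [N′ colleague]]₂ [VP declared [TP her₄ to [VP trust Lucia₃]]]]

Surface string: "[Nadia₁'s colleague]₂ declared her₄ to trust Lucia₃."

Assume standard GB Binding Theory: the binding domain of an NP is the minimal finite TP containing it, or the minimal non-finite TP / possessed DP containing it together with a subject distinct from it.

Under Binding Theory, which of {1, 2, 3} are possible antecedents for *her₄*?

*her* is a pronoun, so Principle B applies: it must be free in its binding domain.
Binding domain of *her₄*: the matrix TP, whose subject is [Nadia₁'s colleague]₂.
*Nadia₁* and the pronoun do not c-command one another → neither Principle B nor Principle C is at stake; coindexation permitted.
*[Nadia₁'s colleague]₂* c-commands the pronoun within its binding domain → coindexation would violate Principle B.
*Lucia₃*: the pronoun c-commands this R-expression → coindexation would violate Principle C on *Lucia₃*.

{1}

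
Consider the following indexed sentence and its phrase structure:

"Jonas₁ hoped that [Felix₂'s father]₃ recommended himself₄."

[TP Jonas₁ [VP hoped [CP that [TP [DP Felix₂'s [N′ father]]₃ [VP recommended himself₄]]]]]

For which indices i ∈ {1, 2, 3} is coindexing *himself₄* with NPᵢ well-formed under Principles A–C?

*himself* is an anaphor, so Principle A applies: it must be bound in its binding domain.
Binding domain of *himself₄*: the embedded TP, whose subject is [Felix₂'s father]₃.
*Jonas₁* c-commands the anaphor but is outside its binding domain → cannot satisfy Principle A.
*Felix₂* does not c-command the anaphor → cannot bind it.
*[Felix₂'s father]₃* c-commands the anaphor within its binding domain → licit binder.

{3}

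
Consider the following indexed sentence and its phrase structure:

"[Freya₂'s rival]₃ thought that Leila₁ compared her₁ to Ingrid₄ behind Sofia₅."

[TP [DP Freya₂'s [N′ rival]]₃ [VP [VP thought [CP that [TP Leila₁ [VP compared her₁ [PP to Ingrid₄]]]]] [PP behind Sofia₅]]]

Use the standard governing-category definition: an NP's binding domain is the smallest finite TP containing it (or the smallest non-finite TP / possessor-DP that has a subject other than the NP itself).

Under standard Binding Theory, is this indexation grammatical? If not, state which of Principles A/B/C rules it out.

Principle B

The two coindexed NPs are *Leila₁* and *her₁*.
*her₁* is a pronoun. Its binding domain is the embedded TP, whose subject is Leila₁.
*Leila₁* c-commands it within that domain and carries the same index.
The pronoun is locally bound → Principle B violation.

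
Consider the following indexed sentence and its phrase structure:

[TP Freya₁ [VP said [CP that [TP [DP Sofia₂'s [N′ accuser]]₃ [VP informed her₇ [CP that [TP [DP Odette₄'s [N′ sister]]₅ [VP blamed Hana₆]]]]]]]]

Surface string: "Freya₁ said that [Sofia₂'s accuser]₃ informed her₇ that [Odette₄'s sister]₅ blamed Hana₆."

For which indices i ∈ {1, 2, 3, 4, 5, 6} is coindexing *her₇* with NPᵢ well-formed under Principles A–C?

{1, 2}

*her* is a pronoun, so Principle B applies: it must be free in its binding domain.
Binding domain of *her₇*: the embedded TP, whose subject is [Sofia₂'s accuser]₃.
*Freya₁* c-commands the pronoun but from outside its binding domain, and is not c-commanded by it → coindexation permitted.
*Sofia₂* and the pronoun do not c-command one another → neither Principle B nor Principle C is at stake; coindexation permitted.
*[Sofia₂'s accuser]₃* c-commands the pronoun within its binding domain → coindexation would violate Principle B.
*Odette₄*: the pronoun c-commands this R-expression → coindexation would violate Principle C on *Odette₄*.
*[Odette₄'s sister]₅*: the pronoun c-commands this R-expression → coindexation would violate Principle C on *[Odette₄'s sister]₅*.
*Hana₆*: the pronoun c-commands this R-expression → coindexation would violate Principle C on *Hana₆*.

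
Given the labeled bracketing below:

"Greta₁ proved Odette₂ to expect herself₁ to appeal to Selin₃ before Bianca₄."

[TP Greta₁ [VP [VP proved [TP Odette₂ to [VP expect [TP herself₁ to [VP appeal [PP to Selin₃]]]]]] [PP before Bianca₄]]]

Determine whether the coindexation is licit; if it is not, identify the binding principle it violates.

Principle A

The two coindexed NPs are *Greta₁* and *herself₁*.
*herself₁* is an anaphor. Principle A requires it to be bound within its binding domain — the embedded TP, whose subject is Odette₂.
Within that domain it is c-commanded by *Odette₂*, which does not share its index.
*Greta₁* does c-command the anaphor, but from outside its binding domain.
The anaphor is unbound in its domain → Principle A violation.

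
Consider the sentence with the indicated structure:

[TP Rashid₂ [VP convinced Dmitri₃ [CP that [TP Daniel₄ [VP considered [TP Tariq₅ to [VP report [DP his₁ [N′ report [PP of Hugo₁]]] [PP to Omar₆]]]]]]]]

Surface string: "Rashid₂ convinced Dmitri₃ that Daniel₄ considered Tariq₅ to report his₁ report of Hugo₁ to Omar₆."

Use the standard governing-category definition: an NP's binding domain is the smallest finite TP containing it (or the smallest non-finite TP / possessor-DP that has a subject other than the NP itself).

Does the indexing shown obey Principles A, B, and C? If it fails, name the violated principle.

The two coindexed NPs are *his₁* and *Hugo₁*.
*Hugo₁* is an R-expression. Principle C requires it to be free everywhere.
*his₁* c-commands it and carries the same index.
The R-expression is bound → Principle C violation.

Principle C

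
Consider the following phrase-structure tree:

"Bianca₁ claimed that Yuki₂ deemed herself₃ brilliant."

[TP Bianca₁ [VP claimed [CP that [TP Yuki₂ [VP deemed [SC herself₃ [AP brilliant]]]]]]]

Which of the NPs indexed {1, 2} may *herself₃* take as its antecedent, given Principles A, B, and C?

*herself* is an anaphor, so Principle A applies: it must be bound in its binding domain.
Binding domain of *herself₃*: the embedded TP, whose subject is Yuki₂.
*Bianca₁* c-commands the anaphor but is outside its binding domain → cannot satisfy Principle A.
*Yuki₂* c-commands the anaphor within its binding domain → licit binder.

{2}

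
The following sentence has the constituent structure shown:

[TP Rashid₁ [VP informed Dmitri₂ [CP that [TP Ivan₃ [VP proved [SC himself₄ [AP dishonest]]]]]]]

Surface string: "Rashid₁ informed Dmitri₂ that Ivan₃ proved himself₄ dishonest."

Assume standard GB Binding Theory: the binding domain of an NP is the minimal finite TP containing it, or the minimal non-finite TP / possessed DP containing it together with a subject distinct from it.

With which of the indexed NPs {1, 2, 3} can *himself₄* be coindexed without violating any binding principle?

*himself* is an anaphor, so Principle A applies: it must be bound in its binding domain.
Binding domain of *himself₄*: the embedded TP, whose subject is Ivan₃.
*Rashid₁* c-commands the anaphor but is outside its binding domain → cannot satisfy Principle A.
*Dmitri₂* c-commands the anaphor but is outside its binding domain → cannot satisfy Principle A.
*Ivan₃* c-commands the anaphor within its binding domain → licit binder.

{3}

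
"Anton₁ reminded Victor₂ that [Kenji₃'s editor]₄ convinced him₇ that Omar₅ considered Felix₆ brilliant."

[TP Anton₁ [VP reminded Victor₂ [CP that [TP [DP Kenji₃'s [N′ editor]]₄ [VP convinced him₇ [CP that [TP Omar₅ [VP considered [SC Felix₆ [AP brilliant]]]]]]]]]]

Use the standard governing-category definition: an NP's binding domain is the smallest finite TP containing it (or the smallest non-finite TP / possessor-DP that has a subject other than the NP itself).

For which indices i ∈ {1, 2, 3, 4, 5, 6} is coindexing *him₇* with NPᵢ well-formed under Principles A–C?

{1, 2, 3}

*him* is a pronoun, so Principle B applies: it must be free in its binding domain.
Binding domain of *him₇*: the embedded TP, whose subject is [Kenji₃'s editor]₄.
*Anton₁* c-commands the pronoun but from outside its binding domain, and is not c-commanded by it → coindexation permitted.
*Victor₂* c-commands the pronoun but from outside its binding domain, and is not c-commanded by it → coindexation permitted.
*Kenji₃* and the pronoun do not c-command one another → neither Principle B nor Principle C is at stake; coindexation permitted.
*[Kenji₃'s editor]₄* c-commands the pronoun within its binding domain → coindexation would violate Principle B.
*Omar₅*: the pronoun c-commands this R-expression → coindexation would violate Principle C on *Omar₅*.
*Felix₆*: the pronoun c-commands this R-expression → coindexation would violate Principle C on *Felix₆*.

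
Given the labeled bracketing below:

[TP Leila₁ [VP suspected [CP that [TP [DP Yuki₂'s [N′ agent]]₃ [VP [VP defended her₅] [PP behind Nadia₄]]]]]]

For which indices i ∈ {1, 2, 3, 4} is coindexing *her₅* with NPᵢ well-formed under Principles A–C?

*her* is a pronoun, so Principle B applies: it must be free in its binding domain.
Binding domain of *her₅*: the embedded TP, whose subject is [Yuki₂'s agent]₃.
*Leila₁* c-commands the pronoun but from outside its binding domain, and is not c-commanded by it → coindexation permitted.
*Yuki₂* and the pronoun do not c-command one another → neither Principle B nor Principle C is at stake; coindexation permitted.
*[Yuki₂'s agent]₃* c-commands the pronoun within its binding domain → coindexation would violate Principle B.
*Nadia₄* and the pronoun do not c-command one another → neither Principle B nor Principle C is at stake; coindexation permitted.

{1, 2, 4}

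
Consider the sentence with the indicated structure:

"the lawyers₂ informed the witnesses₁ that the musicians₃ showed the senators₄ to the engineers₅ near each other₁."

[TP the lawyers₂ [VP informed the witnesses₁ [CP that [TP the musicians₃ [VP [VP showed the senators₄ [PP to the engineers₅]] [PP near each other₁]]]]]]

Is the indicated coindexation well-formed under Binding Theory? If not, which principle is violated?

Principle A

The two coindexed NPs are *the witnesses₁* and *each other₁*.
*each other₁* is an anaphor. Principle A requires it to be bound within its binding domain — the embedded TP, whose subject is the musicians₃.
Within that domain it is c-commanded by *the musicians₃*, which does not share its index.
*the witnesses₁* does c-command the anaphor, but from outside its binding domain.
The anaphor is unbound in its domain → Principle A violation.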